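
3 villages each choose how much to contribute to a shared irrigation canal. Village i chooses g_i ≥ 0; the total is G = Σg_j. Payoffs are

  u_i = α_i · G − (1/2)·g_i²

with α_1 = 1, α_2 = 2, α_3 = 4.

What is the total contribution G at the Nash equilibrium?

Village i's FOC: ∂u_i/∂g_i = α_i − g_i = 0, so g_i* = α_i.
NE contributions = (1, 2, 4); G = 7.

7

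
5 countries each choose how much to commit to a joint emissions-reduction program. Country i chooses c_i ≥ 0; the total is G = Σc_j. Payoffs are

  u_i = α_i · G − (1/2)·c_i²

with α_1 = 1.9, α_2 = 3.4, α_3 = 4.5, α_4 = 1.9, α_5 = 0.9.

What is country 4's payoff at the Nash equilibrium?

Country i's FOC: ∂u_i/∂c_i = α_i − c_i = 0, so c_i* = α_i.
NE contributions = (1.9, 3.4, 4.5, 1.9, 0.9); G = 12.6.
u_4 = α_4·G − ½·(c_4)² = 1.9·12.6 − ½·1.9² = 22.135.

22.135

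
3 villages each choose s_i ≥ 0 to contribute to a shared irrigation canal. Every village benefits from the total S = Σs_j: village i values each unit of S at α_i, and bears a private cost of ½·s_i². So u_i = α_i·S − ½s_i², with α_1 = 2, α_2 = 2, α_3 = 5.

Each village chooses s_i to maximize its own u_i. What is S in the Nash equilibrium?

9

Village i's FOC: ∂u_i/∂s_i = α_i − s_i = 0, so s_i* = α_i.
NE contributions = (2, 2, 5); S = 9.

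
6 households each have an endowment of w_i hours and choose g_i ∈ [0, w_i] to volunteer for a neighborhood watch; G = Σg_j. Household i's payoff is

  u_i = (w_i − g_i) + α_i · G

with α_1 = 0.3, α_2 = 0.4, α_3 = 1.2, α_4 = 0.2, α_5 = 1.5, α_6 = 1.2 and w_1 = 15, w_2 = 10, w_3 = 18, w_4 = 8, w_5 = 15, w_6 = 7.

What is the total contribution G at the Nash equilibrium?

∂u_i/∂g_i = α_i − 1, so household i contributes w_i if α_i > 1, else 0.
α_i > 1 for i ∈ {3, 5, 6}; NE contributions (0, 0, 18, 0, 15, 7), G = 40.

40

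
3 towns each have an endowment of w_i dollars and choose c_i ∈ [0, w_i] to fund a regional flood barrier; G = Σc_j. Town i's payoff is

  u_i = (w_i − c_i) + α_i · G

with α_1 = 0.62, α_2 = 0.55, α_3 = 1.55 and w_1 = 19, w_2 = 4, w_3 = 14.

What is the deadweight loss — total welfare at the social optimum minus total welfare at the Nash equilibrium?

∂u_i/∂c_i = α_i − 1, so town i contributes w_i if α_i > 1, else 0.
α_i > 1 for i ∈ {3}; NE contributions (0, 0, 14), G = 14.
W^NE = Σw_i − G^NE + (Σα_i)·G^NE = 37 + 1.72·14 = 61.08.
Planner: ∂(Σu_j)/∂c_i = Σα_j − 1 = 1.72 > 0, so everyone contributes w_i; G^SO = 37, W^SO = 37 + 1.72·37 = 100.64.
Deadweight loss = 39.56.

39.56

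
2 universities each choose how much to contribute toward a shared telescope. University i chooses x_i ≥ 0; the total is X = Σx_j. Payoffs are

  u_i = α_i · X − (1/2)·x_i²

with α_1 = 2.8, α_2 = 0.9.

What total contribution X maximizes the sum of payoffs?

7.4

Planner FOC: ∂(Σu_j)/∂x_i = (Σα_j) − x_i = 0, so x_i^SO = Σα_j = 3.7 for every i; X^SO = 7.4.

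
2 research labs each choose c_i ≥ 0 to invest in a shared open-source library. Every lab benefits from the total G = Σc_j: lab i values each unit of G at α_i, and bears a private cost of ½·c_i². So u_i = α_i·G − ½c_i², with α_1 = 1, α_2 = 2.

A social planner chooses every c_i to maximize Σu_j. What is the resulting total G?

Planner FOC: ∂(Σu_j)/∂c_i = (Σα_j) − c_i = 0, so c_i^SO = Σα_j = 3 for every i; G^SO = 6.

6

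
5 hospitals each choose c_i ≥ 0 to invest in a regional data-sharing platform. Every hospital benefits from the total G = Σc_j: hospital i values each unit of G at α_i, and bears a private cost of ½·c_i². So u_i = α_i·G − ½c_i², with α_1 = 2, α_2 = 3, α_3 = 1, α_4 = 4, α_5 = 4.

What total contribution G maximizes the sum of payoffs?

Planner FOC: ∂(Σu_j)/∂c_i = (Σα_j) − c_i = 0, so c_i^SO = Σα_j = 14 for every i; G^SO = 70.

70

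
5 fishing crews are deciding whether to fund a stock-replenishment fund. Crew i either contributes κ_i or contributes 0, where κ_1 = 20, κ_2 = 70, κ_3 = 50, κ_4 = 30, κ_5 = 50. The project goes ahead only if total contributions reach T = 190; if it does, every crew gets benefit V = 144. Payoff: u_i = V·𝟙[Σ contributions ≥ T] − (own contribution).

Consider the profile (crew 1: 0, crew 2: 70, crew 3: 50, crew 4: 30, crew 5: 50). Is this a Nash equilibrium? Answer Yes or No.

Yes

Total = 200 ≥ 190: provided.
Crew 1 (pledges 0, payoff 144): pledging 20 → total 220, payoff 124. No gain.
Crew 2 (pledges 70, payoff 74): dropping to 0 → total 130, payoff 0. No gain.
Crew 3 (pledges 50, payoff 94): dropping to 0 → total 150, payoff 0. No gain.
Crew 4 (pledges 30, payoff 114): dropping to 0 → total 170, payoff 0. No gain.
Crew 5 (pledges 50, payoff 94): dropping to 0 → total 150, payoff 0. No gain.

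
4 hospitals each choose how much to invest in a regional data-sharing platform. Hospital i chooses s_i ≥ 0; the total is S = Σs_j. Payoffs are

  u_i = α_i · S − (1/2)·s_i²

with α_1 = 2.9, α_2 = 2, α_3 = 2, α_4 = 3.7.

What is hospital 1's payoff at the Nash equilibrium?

Hospital i's FOC: ∂u_i/∂s_i = α_i − s_i = 0, so s_i* = α_i.
NE contributions = (2.9, 2, 2, 3.7); S = 10.6.
u_1 = α_1·S − ½·(s_1)² = 2.9·10.6 − ½·2.9² = 26.535.

26.535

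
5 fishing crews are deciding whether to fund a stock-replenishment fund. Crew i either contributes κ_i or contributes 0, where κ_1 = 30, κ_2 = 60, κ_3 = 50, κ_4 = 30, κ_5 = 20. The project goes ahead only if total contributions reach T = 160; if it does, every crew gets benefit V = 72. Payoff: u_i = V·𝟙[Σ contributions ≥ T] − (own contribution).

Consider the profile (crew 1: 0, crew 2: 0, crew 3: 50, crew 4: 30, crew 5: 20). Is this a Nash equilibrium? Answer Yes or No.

Total = 100 < 160: not provided.
Crew 1 (pledges 0, payoff 0): pledging 30 → total 130, payoff -30. No gain.
Crew 2 (pledges 0, payoff 0): pledging 60 → total 160, payoff 12. Profitable deviation.

No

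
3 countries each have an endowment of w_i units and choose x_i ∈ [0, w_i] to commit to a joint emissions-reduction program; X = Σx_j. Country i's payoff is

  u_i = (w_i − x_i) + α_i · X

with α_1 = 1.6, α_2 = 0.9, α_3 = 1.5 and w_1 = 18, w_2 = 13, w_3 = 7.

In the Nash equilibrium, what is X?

∂u_i/∂x_i = α_i − 1, so country i contributes w_i if α_i > 1, else 0.
α_i > 1 for i ∈ {1, 3}; NE contributions (18, 0, 7), X = 25.

25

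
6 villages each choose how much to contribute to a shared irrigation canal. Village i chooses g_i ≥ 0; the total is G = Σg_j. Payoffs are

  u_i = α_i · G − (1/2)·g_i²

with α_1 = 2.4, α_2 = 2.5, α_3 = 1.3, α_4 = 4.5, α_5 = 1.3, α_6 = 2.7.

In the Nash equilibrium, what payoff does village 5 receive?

18.265

Village i's FOC: ∂u_i/∂g_i = α_i − g_i = 0, so g_i* = α_i.
NE contributions = (2.4, 2.5, 1.3, 4.5, 1.3, 2.7); G = 14.7.
u_5 = α_5·G − ½·(g_5)² = 1.3·14.7 − ½·1.3² = 18.265.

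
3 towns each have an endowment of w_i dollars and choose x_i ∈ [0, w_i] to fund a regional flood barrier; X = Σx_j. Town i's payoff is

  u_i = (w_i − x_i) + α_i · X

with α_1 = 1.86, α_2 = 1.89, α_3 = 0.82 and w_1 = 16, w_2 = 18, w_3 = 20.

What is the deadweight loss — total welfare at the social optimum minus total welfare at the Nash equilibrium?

∂u_i/∂x_i = α_i − 1, so town i contributes w_i if α_i > 1, else 0.
α_i > 1 for i ∈ {1, 2}; NE contributions (16, 18, 0), X = 34.
W^NE = Σw_i − X^NE + (Σα_i)·X^NE = 54 + 3.57·34 = 175.38.
Planner: ∂(Σu_j)/∂x_i = Σα_j − 1 = 3.57 > 0, so everyone contributes w_i; X^SO = 54, W^SO = 54 + 3.57·54 = 246.78.
Deadweight loss = 71.4.

71.4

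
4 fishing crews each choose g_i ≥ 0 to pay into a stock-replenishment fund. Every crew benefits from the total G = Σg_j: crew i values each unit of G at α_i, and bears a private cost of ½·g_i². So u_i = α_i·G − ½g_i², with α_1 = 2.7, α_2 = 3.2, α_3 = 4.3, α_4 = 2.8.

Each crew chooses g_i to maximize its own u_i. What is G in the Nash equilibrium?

Crew i's FOC: ∂u_i/∂g_i = α_i − g_i = 0, so g_i* = α_i.
NE contributions = (2.7, 3.2, 4.3, 2.8); G = 13.

13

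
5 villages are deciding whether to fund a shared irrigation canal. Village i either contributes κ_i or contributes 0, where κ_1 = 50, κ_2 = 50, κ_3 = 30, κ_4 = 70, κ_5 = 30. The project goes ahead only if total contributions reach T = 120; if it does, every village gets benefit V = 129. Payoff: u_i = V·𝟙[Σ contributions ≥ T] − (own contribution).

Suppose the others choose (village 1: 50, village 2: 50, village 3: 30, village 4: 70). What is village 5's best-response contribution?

Others' total = 200 ≥ 120; contributing adds cost 30 for no extra benefit.
Best response: 0.

0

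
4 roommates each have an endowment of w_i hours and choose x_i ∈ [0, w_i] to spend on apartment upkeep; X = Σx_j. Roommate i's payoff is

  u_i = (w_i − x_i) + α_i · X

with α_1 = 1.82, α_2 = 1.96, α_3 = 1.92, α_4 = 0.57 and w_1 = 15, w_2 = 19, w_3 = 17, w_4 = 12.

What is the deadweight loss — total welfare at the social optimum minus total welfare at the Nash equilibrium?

63.24

∂u_i/∂x_i = α_i − 1, so roommate i contributes w_i if α_i > 1, else 0.
α_i > 1 for i ∈ {1, 2, 3}; NE contributions (15, 19, 17, 0), X = 51.
W^NE = Σw_i − X^NE + (Σα_i)·X^NE = 63 + 5.27·51 = 331.77.
Planner: ∂(Σu_j)/∂x_i = Σα_j − 1 = 5.27 > 0, so everyone contributes w_i; X^SO = 63, W^SO = 63 + 5.27·63 = 395.01.
Deadweight loss = 63.24.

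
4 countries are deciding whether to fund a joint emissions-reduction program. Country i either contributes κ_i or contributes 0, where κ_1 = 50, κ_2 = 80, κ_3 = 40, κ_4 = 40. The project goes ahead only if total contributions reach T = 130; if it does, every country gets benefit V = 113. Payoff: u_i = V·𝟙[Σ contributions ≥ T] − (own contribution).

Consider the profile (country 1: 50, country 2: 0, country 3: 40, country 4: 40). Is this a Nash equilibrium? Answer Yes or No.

Yes

Total = 130 ≥ 130: provided.
Country 1 (pledges 50, payoff 63): dropping to 0 → total 80, payoff 0. No gain.
Country 2 (pledges 0, payoff 113): pledging 80 → total 210, payoff 33. No gain.
Country 3 (pledges 40, payoff 73): dropping to 0 → total 90, payoff 0. No gain.
Country 4 (pledges 40, payoff 73): dropping to 0 → total 90, payoff 0. No gain.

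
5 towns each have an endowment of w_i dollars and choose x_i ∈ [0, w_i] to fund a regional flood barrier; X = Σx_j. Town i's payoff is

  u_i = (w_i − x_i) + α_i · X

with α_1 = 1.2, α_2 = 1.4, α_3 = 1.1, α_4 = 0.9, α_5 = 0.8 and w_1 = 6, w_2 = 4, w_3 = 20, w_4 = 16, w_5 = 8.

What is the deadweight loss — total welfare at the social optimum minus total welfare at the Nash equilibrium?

∂u_i/∂x_i = α_i − 1, so town i contributes w_i if α_i > 1, else 0.
α_i > 1 for i ∈ {1, 2, 3}; NE contributions (6, 4, 20, 0, 0), X = 30.
W^NE = Σw_i − X^NE + (Σα_i)·X^NE = 54 + 4.4·30 = 186.
Planner: ∂(Σu_j)/∂x_i = Σα_j − 1 = 4.4 > 0, so everyone contributes w_i; X^SO = 54, W^SO = 54 + 4.4·54 = 291.6.
Deadweight loss = 105.6.

105.6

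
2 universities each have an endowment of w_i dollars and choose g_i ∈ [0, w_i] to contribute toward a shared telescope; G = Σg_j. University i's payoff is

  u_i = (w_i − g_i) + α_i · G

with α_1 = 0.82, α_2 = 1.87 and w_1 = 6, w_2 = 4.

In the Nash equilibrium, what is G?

4

∂u_i/∂g_i = α_i − 1, so university i contributes w_i if α_i > 1, else 0.
α_i > 1 for i ∈ {2}; NE contributions (0, 4), G = 4.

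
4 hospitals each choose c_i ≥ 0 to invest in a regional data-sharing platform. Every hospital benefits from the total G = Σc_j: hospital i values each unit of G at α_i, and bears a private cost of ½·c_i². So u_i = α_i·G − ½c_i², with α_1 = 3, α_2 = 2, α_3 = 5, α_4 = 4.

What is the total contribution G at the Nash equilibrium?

Hospital i's FOC: ∂u_i/∂c_i = α_i − c_i = 0, so c_i* = α_i.
NE contributions = (3, 2, 5, 4); G = 14.

14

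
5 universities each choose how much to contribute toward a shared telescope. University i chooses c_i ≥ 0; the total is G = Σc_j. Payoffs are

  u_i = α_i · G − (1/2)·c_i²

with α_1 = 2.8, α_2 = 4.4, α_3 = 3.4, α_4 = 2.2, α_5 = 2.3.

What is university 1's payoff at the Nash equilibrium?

38.36

University i's FOC: ∂u_i/∂c_i = α_i − c_i = 0, so c_i* = α_i.
NE contributions = (2.8, 4.4, 3.4, 2.2, 2.3); G = 15.1.
u_1 = α_1·G − ½·(c_1)² = 2.8·15.1 − ½·2.8² = 38.36.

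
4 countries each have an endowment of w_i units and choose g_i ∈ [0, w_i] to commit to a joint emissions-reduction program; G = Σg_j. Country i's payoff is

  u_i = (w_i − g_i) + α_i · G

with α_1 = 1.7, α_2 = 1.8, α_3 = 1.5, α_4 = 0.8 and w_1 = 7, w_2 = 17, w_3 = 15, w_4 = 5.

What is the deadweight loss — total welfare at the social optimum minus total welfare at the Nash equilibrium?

24

∂u_i/∂g_i = α_i − 1, so country i contributes w_i if α_i > 1, else 0.
α_i > 1 for i ∈ {1, 2, 3}; NE contributions (7, 17, 15, 0), G = 39.
W^NE = Σw_i − G^NE + (Σα_i)·G^NE = 44 + 4.8·39 = 231.2.
Planner: ∂(Σu_j)/∂g_i = Σα_j − 1 = 4.8 > 0, so everyone contributes w_i; G^SO = 44, W^SO = 44 + 4.8·44 = 255.2.
Deadweight loss = 24.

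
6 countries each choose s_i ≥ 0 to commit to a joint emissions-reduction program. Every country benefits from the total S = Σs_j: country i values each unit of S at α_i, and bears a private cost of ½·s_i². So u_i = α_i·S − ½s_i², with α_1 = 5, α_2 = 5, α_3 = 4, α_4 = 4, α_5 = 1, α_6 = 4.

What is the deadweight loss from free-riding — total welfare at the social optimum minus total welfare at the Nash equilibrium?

1107.5

Country i's FOC: ∂u_i/∂s_i = α_i − s_i = 0, so s_i* = α_i.
NE contributions = (5, 5, 4, 4, 1, 4); S = 23.
W^NE = (Σα)·S − ½Σα_i² = 23² − ½·99 = 479.5.
Planner sets s_i = Σα_j = 23 for every i, so S^SO = 6·23 = 138.
W^SO = (Σα)·S^SO − ½·6·(Σα)² = (6/2)·23² = 1587.
Deadweight loss = W^SO − W^NE = 1107.5.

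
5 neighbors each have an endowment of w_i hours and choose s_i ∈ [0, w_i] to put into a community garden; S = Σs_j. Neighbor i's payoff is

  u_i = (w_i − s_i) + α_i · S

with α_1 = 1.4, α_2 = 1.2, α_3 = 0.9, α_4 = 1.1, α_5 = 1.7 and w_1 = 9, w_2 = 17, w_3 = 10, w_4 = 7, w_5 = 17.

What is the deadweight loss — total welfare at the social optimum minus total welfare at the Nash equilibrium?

53

∂u_i/∂s_i = α_i − 1, so neighbor i contributes w_i if α_i > 1, else 0.
α_i > 1 for i ∈ {1, 2, 4, 5}; NE contributions (9, 17, 0, 7, 17), S = 50.
W^NE = Σw_i − S^NE + (Σα_i)·S^NE = 60 + 5.3·50 = 325.
Planner: ∂(Σu_j)/∂s_i = Σα_j − 1 = 5.3 > 0, so everyone contributes w_i; S^SO = 60, W^SO = 60 + 5.3·60 = 378.
Deadweight loss = 53.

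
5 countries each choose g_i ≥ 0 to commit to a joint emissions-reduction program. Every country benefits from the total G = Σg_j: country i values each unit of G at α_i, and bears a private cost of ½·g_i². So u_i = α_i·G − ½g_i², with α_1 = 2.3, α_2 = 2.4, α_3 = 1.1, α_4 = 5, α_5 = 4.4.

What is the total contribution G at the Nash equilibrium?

15.2

Country i's FOC: ∂u_i/∂g_i = α_i − g_i = 0, so g_i* = α_i.
NE contributions = (2.3, 2.4, 1.1, 5, 4.4); G = 15.2.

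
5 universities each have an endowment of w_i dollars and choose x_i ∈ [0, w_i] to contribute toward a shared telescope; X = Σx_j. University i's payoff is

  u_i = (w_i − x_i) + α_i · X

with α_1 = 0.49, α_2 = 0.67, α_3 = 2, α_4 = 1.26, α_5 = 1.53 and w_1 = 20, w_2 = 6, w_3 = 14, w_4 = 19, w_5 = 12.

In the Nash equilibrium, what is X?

45

∂u_i/∂x_i = α_i − 1, so university i contributes w_i if α_i > 1, else 0.
α_i > 1 for i ∈ {3, 4, 5}; NE contributions (0, 0, 14, 19, 12), X = 45.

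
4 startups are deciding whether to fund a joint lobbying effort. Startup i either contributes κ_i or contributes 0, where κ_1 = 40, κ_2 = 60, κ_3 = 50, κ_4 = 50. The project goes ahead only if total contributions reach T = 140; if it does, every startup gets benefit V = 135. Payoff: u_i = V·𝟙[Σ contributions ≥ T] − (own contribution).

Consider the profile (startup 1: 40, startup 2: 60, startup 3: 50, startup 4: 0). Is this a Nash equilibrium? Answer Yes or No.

Total = 150 ≥ 140: provided.
Startup 1 (pledges 40, payoff 95): dropping to 0 → total 110, payoff 0. No gain.
Startup 2 (pledges 60, payoff 75): dropping to 0 → total 90, payoff 0. No gain.
Startup 3 (pledges 50, payoff 85): dropping to 0 → total 100, payoff 0. No gain.
Startup 4 (pledges 0, payoff 135): pledging 50 → total 200, payoff 85. No gain.

Yes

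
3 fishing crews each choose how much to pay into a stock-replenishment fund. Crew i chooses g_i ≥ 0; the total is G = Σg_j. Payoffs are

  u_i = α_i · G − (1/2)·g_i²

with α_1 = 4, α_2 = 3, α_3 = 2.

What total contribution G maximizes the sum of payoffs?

Planner FOC: ∂(Σu_j)/∂g_i = (Σα_j) − g_i = 0, so g_i^SO = Σα_j = 9 for every i; G^SO = 27.

27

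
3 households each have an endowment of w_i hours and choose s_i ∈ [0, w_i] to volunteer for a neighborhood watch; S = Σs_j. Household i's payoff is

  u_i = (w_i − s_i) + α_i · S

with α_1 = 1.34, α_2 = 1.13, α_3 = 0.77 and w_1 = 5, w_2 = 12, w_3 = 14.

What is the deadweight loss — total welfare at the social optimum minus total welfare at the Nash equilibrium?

31.36

∂u_i/∂s_i = α_i − 1, so household i contributes w_i if α_i > 1, else 0.
α_i > 1 for i ∈ {1, 2}; NE contributions (5, 12, 0), S = 17.
W^NE = Σw_i − S^NE + (Σα_i)·S^NE = 31 + 2.24·17 = 69.08.
Planner: ∂(Σu_j)/∂s_i = Σα_j − 1 = 2.24 > 0, so everyone contributes w_i; S^SO = 31, W^SO = 31 + 2.24·31 = 100.44.
Deadweight loss = 31.36.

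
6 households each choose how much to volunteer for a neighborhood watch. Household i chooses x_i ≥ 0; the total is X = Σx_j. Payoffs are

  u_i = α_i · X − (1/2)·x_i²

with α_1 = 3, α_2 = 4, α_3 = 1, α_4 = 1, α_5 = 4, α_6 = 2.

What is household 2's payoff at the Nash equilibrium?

52

Household i's FOC: ∂u_i/∂x_i = α_i − x_i = 0, so x_i* = α_i.
NE contributions = (3, 4, 1, 1, 4, 2); X = 15.
u_2 = α_2·X − ½·(x_2)² = 4·15 − ½·4² = 52.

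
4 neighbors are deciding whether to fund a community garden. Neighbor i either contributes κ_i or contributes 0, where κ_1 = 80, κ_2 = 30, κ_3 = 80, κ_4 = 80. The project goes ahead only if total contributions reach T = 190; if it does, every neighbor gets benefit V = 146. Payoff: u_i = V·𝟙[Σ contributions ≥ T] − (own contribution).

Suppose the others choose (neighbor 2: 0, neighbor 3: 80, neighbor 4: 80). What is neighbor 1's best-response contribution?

80

Others' total = 160. Contributing 80 brings total to 240 ≥ 190: gain V − κ_1 = 66.
Best response: 80.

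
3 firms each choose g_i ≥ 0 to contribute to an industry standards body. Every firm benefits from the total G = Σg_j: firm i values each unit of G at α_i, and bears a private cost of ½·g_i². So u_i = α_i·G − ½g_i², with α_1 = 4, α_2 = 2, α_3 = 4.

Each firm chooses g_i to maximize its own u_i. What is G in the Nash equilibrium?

Firm i's FOC: ∂u_i/∂g_i = α_i − g_i = 0, so g_i* = α_i.
NE contributions = (4, 2, 4); G = 10.

10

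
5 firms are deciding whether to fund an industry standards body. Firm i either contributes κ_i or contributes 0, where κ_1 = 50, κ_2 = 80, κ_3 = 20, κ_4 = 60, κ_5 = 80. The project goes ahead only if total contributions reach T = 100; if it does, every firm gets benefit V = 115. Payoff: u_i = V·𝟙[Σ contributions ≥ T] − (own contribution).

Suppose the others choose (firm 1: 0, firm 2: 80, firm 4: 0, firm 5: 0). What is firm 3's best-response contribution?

20

Others' total = 80. Contributing 20 brings total to 100 ≥ 100: gain V − κ_3 = 95.
Best response: 20.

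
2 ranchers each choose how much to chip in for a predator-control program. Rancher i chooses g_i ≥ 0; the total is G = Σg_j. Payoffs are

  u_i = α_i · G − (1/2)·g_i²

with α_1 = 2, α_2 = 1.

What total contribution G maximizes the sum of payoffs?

Planner FOC: ∂(Σu_j)/∂g_i = (Σα_j) − g_i = 0, so g_i^SO = Σα_j = 3 for every i; G^SO = 6.

6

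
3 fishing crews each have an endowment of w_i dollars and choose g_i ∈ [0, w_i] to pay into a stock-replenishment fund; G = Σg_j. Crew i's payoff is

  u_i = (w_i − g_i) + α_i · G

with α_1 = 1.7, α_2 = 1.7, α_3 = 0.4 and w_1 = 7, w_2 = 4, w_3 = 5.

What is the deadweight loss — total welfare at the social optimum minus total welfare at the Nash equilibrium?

∂u_i/∂g_i = α_i − 1, so crew i contributes w_i if α_i > 1, else 0.
α_i > 1 for i ∈ {1, 2}; NE contributions (7, 4, 0), G = 11.
W^NE = Σw_i − G^NE + (Σα_i)·G^NE = 16 + 2.8·11 = 46.8.
Planner: ∂(Σu_j)/∂g_i = Σα_j − 1 = 2.8 > 0, so everyone contributes w_i; G^SO = 16, W^SO = 16 + 2.8·16 = 60.8.
Deadweight loss = 14.

14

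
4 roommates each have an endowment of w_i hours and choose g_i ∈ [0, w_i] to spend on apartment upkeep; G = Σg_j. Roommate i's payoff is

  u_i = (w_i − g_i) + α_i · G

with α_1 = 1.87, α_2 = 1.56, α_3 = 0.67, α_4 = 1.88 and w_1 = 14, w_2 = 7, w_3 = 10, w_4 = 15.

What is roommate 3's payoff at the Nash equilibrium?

∂u_i/∂g_i = α_i − 1, so roommate i contributes w_i if α_i > 1, else 0.
α_i > 1 for i ∈ {1, 2, 4}; NE contributions (14, 7, 0, 15), G = 36.
u_3 = (10 − 0) + 0.67·36 = 34.12.

34.12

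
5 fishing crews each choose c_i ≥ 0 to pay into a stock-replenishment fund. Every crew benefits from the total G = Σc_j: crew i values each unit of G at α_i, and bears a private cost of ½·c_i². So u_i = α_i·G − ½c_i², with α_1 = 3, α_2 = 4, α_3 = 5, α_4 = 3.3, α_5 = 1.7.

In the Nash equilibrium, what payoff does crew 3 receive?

Crew i's FOC: ∂u_i/∂c_i = α_i − c_i = 0, so c_i* = α_i.
NE contributions = (3, 4, 5, 3.3, 1.7); G = 17.
u_3 = α_3·G − ½·(c_3)² = 5·17 − ½·5² = 72.5.

72.5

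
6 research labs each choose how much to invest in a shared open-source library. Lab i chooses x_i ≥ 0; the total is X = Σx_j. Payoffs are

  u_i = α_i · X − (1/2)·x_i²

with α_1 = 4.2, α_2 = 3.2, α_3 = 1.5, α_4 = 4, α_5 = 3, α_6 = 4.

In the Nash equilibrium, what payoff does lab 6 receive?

71.6

Lab i's FOC: ∂u_i/∂x_i = α_i − x_i = 0, so x_i* = α_i.
NE contributions = (4.2, 3.2, 1.5, 4, 3, 4); X = 19.9.
u_6 = α_6·X − ½·(x_6)² = 4·19.9 − ½·4² = 71.6.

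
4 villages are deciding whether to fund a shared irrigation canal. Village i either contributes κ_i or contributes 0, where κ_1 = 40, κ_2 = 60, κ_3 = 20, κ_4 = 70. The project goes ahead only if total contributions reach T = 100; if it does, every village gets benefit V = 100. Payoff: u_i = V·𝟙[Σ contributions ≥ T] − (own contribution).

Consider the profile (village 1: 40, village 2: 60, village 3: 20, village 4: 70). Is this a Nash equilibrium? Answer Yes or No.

No

Total = 190 ≥ 100: provided.
Village 1 (pledges 40, payoff 60): dropping to 0 → total 150, payoff 100. Profitable deviation.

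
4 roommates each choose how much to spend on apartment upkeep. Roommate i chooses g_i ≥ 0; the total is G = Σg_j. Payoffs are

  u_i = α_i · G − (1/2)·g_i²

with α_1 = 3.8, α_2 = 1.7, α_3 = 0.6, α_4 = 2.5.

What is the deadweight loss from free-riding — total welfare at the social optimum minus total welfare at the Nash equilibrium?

85.93

Roommate i's FOC: ∂u_i/∂g_i = α_i − g_i = 0, so g_i* = α_i.
NE contributions = (3.8, 1.7, 0.6, 2.5); G = 8.6.
W^NE = (Σα)·G − ½Σα_i² = 8.6² − ½·23.94 = 61.99.
Planner sets g_i = Σα_j = 8.6 for every i, so G^SO = 4·8.6 = 34.4.
W^SO = (Σα)·G^SO − ½·4·(Σα)² = (4/2)·8.6² = 147.92.
Deadweight loss = W^SO − W^NE = 85.93.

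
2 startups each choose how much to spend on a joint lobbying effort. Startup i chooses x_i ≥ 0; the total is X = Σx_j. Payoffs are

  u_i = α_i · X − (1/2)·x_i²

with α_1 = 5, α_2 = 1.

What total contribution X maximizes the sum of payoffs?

Planner FOC: ∂(Σu_j)/∂x_i = (Σα_j) − x_i = 0, so x_i^SO = Σα_j = 6 for every i; X^SO = 12.

12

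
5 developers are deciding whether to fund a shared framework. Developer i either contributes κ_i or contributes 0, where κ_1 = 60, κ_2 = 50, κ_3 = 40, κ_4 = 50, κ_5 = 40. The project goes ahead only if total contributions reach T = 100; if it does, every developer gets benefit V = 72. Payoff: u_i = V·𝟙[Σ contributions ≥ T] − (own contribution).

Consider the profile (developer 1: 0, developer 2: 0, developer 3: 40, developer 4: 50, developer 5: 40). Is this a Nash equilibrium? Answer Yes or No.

Total = 130 ≥ 100: provided.
Developer 1 (pledges 0, payoff 72): pledging 60 → total 190, payoff 12. No gain.
Developer 2 (pledges 0, payoff 72): pledging 50 → total 180, payoff 22. No gain.
Developer 3 (pledges 40, payoff 32): dropping to 0 → total 90, payoff 0. No gain.
Developer 4 (pledges 50, payoff 22): dropping to 0 → total 80, payoff 0. No gain.
Developer 5 (pledges 40, payoff 32): dropping to 0 → total 90, payoff 0. No gain.

Yes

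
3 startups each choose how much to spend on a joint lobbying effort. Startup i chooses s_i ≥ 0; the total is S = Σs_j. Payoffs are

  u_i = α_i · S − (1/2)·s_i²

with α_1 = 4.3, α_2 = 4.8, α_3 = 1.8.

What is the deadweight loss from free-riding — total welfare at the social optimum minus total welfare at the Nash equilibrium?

81.79

Startup i's FOC: ∂u_i/∂s_i = α_i − s_i = 0, so s_i* = α_i.
NE contributions = (4.3, 4.8, 1.8); S = 10.9.
W^NE = (Σα)·S − ½Σα_i² = 10.9² − ½·44.77 = 96.425.
Planner sets s_i = Σα_j = 10.9 for every i, so S^SO = 3·10.9 = 32.7.
W^SO = (Σα)·S^SO − ½·3·(Σα)² = (3/2)·10.9² = 178.215.
Deadweight loss = W^SO − W^NE = 81.79.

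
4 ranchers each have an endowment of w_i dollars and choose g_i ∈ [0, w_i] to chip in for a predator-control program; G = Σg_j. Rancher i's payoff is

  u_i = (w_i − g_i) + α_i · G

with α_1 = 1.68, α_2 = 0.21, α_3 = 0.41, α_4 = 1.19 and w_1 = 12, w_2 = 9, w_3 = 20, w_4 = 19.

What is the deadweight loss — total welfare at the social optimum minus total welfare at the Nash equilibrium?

72.21

∂u_i/∂g_i = α_i − 1, so rancher i contributes w_i if α_i > 1, else 0.
α_i > 1 for i ∈ {1, 4}; NE contributions (12, 0, 0, 19), G = 31.
W^NE = Σw_i − G^NE + (Σα_i)·G^NE = 60 + 2.49·31 = 137.19.
Planner: ∂(Σu_j)/∂g_i = Σα_j − 1 = 2.49 > 0, so everyone contributes w_i; G^SO = 60, W^SO = 60 + 2.49·60 = 209.4.
Deadweight loss = 72.21.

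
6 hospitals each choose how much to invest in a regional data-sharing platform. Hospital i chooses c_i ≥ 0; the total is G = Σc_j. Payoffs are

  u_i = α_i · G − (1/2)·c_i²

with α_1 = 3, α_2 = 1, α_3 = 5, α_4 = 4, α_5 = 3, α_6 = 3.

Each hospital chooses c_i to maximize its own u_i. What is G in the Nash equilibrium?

Hospital i's FOC: ∂u_i/∂c_i = α_i − c_i = 0, so c_i* = α_i.
NE contributions = (3, 1, 5, 4, 3, 3); G = 19.

19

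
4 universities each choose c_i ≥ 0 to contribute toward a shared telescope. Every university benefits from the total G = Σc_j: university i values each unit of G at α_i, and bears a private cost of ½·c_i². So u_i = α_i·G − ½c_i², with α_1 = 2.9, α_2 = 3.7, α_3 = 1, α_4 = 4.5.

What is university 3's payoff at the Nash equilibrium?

University i's FOC: ∂u_i/∂c_i = α_i − c_i = 0, so c_i* = α_i.
NE contributions = (2.9, 3.7, 1, 4.5); G = 12.1.
u_3 = α_3·G − ½·(c_3)² = 1·12.1 − ½·1² = 11.6.

11.6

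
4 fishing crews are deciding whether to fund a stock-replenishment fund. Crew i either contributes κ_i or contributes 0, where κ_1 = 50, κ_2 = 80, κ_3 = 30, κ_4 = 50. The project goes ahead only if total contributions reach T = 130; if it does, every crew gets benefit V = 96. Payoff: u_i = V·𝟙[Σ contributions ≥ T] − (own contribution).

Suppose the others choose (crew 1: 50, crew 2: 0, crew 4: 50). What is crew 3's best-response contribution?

30

Others' total = 100. Contributing 30 brings total to 130 ≥ 130: gain V − κ_3 = 66.
Best response: 30.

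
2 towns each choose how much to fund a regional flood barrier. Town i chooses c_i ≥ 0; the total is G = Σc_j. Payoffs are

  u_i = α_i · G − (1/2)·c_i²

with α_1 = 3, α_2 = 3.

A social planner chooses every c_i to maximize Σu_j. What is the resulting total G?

12

Planner FOC: ∂(Σu_j)/∂c_i = (Σα_j) − c_i = 0, so c_i^SO = Σα_j = 6 for every i; G^SO = 12.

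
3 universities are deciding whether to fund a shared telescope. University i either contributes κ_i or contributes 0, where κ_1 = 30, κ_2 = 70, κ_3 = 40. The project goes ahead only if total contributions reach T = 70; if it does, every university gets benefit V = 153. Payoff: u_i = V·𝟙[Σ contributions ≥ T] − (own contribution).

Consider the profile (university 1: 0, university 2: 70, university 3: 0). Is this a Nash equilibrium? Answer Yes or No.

Yes

Total = 70 ≥ 70: provided.
University 1 (pledges 0, payoff 153): pledging 30 → total 100, payoff 123. No gain.
University 2 (pledges 70, payoff 83): dropping to 0 → total 0, payoff 0. No gain.
University 3 (pledges 0, payoff 153): pledging 40 → total 110, payoff 113. No gain.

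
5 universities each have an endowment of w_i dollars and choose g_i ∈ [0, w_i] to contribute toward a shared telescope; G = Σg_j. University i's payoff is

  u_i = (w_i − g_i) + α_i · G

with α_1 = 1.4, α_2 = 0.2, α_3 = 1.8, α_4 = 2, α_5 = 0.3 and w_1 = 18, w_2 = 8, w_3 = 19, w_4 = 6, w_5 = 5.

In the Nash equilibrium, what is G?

43

∂u_i/∂g_i = α_i − 1, so university i contributes w_i if α_i > 1, else 0.
α_i > 1 for i ∈ {1, 3, 4}; NE contributions (18, 0, 19, 6, 0), G = 43.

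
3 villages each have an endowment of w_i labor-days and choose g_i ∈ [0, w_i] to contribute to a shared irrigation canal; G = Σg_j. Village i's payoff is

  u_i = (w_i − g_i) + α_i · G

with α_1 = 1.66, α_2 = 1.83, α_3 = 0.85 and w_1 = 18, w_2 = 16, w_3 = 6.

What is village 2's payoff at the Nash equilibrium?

∂u_i/∂g_i = α_i − 1, so village i contributes w_i if α_i > 1, else 0.
α_i > 1 for i ∈ {1, 2}; NE contributions (18, 16, 0), G = 34.
u_2 = (16 − 16) + 1.83·34 = 62.22.

62.22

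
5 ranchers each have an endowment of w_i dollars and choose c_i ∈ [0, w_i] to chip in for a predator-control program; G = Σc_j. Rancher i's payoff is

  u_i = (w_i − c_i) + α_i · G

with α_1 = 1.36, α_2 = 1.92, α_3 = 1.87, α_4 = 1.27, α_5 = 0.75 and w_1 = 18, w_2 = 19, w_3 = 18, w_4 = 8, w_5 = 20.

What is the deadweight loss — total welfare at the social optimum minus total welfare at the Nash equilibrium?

∂u_i/∂c_i = α_i − 1, so rancher i contributes w_i if α_i > 1, else 0.
α_i > 1 for i ∈ {1, 2, 3, 4}; NE contributions (18, 19, 18, 8, 0), G = 63.
W^NE = Σw_i − G^NE + (Σα_i)·G^NE = 83 + 6.17·63 = 471.71.
Planner: ∂(Σu_j)/∂c_i = Σα_j − 1 = 6.17 > 0, so everyone contributes w_i; G^SO = 83, W^SO = 83 + 6.17·83 = 595.11.
Deadweight loss = 123.4.

123.4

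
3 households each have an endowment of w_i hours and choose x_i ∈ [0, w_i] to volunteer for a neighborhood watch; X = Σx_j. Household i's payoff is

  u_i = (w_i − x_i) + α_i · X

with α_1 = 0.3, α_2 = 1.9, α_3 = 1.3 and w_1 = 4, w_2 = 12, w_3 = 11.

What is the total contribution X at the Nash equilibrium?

∂u_i/∂x_i = α_i − 1, so household i contributes w_i if α_i > 1, else 0.
α_i > 1 for i ∈ {2, 3}; NE contributions (0, 12, 11), X = 23.

23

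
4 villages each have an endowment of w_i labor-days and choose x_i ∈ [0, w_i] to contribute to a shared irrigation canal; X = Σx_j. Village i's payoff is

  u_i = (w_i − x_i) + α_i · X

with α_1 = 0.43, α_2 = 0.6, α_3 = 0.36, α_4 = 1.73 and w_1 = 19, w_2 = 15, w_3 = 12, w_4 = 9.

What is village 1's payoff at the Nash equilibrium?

22.87

∂u_i/∂x_i = α_i − 1, so village i contributes w_i if α_i > 1, else 0.
α_i > 1 for i ∈ {4}; NE contributions (0, 0, 0, 9), X = 9.
u_1 = (19 − 0) + 0.43·9 = 22.87.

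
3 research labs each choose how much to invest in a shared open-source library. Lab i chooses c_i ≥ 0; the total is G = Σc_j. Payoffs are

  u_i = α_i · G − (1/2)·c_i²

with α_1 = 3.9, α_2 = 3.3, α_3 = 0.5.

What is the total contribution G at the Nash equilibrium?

7.7

Lab i's FOC: ∂u_i/∂c_i = α_i − c_i = 0, so c_i* = α_i.
NE contributions = (3.9, 3.3, 0.5); G = 7.7.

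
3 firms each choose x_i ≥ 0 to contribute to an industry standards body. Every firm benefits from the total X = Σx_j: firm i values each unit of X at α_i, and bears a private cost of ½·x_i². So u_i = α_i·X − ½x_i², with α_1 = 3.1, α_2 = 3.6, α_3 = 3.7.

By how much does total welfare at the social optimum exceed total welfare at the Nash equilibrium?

72.21

Firm i's FOC: ∂u_i/∂x_i = α_i − x_i = 0, so x_i* = α_i.
NE contributions = (3.1, 3.6, 3.7); X = 10.4.
W^NE = (Σα)·X − ½Σα_i² = 10.4² − ½·36.26 = 90.03.
Planner sets x_i = Σα_j = 10.4 for every i, so X^SO = 3·10.4 = 31.2.
W^SO = (Σα)·X^SO − ½·3·(Σα)² = (3/2)·10.4² = 162.24.
Deadweight loss = W^SO − W^NE = 72.21.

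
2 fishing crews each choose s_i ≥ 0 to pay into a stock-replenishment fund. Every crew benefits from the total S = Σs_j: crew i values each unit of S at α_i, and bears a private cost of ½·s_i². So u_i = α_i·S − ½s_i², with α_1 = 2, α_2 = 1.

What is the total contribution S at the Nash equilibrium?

3

Crew i's FOC: ∂u_i/∂s_i = α_i − s_i = 0, so s_i* = α_i.
NE contributions = (2, 1); S = 3.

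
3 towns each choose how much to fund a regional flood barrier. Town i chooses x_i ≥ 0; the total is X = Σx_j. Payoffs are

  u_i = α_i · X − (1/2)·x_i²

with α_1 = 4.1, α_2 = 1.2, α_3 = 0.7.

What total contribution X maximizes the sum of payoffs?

18

Planner FOC: ∂(Σu_j)/∂x_i = (Σα_j) − x_i = 0, so x_i^SO = Σα_j = 6 for every i; X^SO = 18.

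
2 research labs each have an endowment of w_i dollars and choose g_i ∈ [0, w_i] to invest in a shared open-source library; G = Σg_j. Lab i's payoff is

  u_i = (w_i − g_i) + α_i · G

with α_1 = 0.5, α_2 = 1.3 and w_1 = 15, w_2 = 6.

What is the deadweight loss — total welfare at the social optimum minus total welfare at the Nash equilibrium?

∂u_i/∂g_i = α_i − 1, so lab i contributes w_i if α_i > 1, else 0.
α_i > 1 for i ∈ {2}; NE contributions (0, 6), G = 6.
W^NE = Σw_i − G^NE + (Σα_i)·G^NE = 21 + 0.8·6 = 25.8.
Planner: ∂(Σu_j)/∂g_i = Σα_j − 1 = 0.8 > 0, so everyone contributes w_i; G^SO = 21, W^SO = 21 + 0.8·21 = 37.8.
Deadweight loss = 12.

12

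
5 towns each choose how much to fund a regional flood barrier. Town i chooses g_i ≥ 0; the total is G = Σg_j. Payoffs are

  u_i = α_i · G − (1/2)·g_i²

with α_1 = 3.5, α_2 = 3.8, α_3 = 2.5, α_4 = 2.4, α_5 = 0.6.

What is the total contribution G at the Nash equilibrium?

Town i's FOC: ∂u_i/∂g_i = α_i − g_i = 0, so g_i* = α_i.
NE contributions = (3.5, 3.8, 2.5, 2.4, 0.6); G = 12.8.

12.8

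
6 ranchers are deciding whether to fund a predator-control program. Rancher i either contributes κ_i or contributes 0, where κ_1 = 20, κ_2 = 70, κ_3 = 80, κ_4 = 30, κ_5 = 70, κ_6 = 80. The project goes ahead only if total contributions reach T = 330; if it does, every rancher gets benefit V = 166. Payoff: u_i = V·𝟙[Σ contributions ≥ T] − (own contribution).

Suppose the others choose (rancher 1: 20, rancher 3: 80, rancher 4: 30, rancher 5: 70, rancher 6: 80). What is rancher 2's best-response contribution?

Others' total = 280. Contributing 70 brings total to 350 ≥ 330: gain V − κ_2 = 96.
Best response: 70.

70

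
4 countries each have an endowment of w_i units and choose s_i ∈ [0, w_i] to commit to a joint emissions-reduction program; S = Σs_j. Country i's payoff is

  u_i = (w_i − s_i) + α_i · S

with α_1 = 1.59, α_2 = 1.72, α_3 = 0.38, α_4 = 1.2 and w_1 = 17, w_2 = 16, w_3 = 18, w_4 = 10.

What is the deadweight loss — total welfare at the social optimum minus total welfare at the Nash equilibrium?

70.02

∂u_i/∂s_i = α_i − 1, so country i contributes w_i if α_i > 1, else 0.
α_i > 1 for i ∈ {1, 2, 4}; NE contributions (17, 16, 0, 10), S = 43.
W^NE = Σw_i − S^NE + (Σα_i)·S^NE = 61 + 3.89·43 = 228.27.
Planner: ∂(Σu_j)/∂s_i = Σα_j − 1 = 3.89 > 0, so everyone contributes w_i; S^SO = 61, W^SO = 61 + 3.89·61 = 298.29.
Deadweight loss = 70.02.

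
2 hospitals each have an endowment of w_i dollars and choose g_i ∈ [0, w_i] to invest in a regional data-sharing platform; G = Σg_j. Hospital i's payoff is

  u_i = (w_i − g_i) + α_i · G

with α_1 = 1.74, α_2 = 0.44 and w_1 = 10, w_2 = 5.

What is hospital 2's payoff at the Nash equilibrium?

∂u_i/∂g_i = α_i − 1, so hospital i contributes w_i if α_i > 1, else 0.
α_i > 1 for i ∈ {1}; NE contributions (10, 0), G = 10.
u_2 = (5 − 0) + 0.44·10 = 9.4.

9.4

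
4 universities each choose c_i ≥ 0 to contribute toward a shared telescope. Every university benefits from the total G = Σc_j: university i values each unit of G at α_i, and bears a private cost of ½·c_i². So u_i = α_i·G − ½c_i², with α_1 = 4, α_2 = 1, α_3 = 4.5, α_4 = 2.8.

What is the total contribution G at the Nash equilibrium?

12.3

University i's FOC: ∂u_i/∂c_i = α_i − c_i = 0, so c_i* = α_i.
NE contributions = (4, 1, 4.5, 2.8); G = 12.3.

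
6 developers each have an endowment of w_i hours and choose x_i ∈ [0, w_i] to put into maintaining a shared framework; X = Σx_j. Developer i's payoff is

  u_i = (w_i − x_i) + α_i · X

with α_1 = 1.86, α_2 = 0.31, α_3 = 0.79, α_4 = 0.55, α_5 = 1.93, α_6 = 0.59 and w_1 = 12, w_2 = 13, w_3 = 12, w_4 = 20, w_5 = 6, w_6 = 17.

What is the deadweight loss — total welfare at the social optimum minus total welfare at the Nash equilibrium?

311.86

∂u_i/∂x_i = α_i − 1, so developer i contributes w_i if α_i > 1, else 0.
α_i > 1 for i ∈ {1, 5}; NE contributions (12, 0, 0, 0, 6, 0), X = 18.
W^NE = Σw_i − X^NE + (Σα_i)·X^NE = 80 + 5.03·18 = 170.54.
Planner: ∂(Σu_j)/∂x_i = Σα_j − 1 = 5.03 > 0, so everyone contributes w_i; X^SO = 80, W^SO = 80 + 5.03·80 = 482.4.
Deadweight loss = 311.86.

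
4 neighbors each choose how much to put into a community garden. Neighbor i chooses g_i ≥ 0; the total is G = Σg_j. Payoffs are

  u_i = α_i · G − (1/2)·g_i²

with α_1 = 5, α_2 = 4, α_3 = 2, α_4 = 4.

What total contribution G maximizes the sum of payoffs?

60

Planner FOC: ∂(Σu_j)/∂g_i = (Σα_j) − g_i = 0, so g_i^SO = Σα_j = 15 for every i; G^SO = 60.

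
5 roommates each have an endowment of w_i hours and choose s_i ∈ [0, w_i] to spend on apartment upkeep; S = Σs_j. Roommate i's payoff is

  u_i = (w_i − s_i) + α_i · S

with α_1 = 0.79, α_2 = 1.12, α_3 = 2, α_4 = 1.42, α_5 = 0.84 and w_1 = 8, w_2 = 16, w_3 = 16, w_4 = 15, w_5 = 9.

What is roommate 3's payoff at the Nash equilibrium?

94

∂u_i/∂s_i = α_i − 1, so roommate i contributes w_i if α_i > 1, else 0.
α_i > 1 for i ∈ {2, 3, 4}; NE contributions (0, 16, 16, 15, 0), S = 47.
u_3 = (16 − 16) + 2·47 = 94.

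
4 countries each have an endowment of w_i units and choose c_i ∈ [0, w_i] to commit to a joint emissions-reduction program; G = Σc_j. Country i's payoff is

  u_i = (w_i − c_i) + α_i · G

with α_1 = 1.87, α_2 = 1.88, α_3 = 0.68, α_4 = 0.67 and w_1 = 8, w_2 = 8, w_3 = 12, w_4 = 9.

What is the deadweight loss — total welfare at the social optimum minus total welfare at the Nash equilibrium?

∂u_i/∂c_i = α_i − 1, so country i contributes w_i if α_i > 1, else 0.
α_i > 1 for i ∈ {1, 2}; NE contributions (8, 8, 0, 0), G = 16.
W^NE = Σw_i − G^NE + (Σα_i)·G^NE = 37 + 4.1·16 = 102.6.
Planner: ∂(Σu_j)/∂c_i = Σα_j − 1 = 4.1 > 0, so everyone contributes w_i; G^SO = 37, W^SO = 37 + 4.1·37 = 188.7.
Deadweight loss = 86.1.

86.1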